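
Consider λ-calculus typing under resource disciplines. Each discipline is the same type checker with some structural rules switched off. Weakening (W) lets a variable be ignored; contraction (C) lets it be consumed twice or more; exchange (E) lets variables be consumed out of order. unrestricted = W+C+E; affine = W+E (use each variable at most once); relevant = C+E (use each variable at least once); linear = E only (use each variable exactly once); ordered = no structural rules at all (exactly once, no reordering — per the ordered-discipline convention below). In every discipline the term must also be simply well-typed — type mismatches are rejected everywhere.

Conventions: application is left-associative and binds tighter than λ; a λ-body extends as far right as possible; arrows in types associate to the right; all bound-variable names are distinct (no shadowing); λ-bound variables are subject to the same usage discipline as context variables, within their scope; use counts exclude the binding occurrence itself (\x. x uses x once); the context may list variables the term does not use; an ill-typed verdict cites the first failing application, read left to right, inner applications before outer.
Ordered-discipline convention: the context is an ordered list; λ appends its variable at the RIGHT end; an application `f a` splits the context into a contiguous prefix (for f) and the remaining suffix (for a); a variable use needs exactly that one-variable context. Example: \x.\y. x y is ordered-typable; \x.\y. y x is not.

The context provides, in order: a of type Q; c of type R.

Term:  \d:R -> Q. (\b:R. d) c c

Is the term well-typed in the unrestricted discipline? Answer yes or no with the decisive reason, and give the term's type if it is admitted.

yes — well-typed at (R -> Q) -> Q; no restrictions here; term : (R -> Q) -> Q
counts: a: 0×; c: 2×; d (λ-bound): 1×; b (λ-bound): 0×
uses in reading order: d, c, c
typing: the term checks, with type (R -> Q) -> Q
per-discipline verdicts: ordered ✗ · linear ✗ · affine ✗ · relevant ✗ · unrestricted ✓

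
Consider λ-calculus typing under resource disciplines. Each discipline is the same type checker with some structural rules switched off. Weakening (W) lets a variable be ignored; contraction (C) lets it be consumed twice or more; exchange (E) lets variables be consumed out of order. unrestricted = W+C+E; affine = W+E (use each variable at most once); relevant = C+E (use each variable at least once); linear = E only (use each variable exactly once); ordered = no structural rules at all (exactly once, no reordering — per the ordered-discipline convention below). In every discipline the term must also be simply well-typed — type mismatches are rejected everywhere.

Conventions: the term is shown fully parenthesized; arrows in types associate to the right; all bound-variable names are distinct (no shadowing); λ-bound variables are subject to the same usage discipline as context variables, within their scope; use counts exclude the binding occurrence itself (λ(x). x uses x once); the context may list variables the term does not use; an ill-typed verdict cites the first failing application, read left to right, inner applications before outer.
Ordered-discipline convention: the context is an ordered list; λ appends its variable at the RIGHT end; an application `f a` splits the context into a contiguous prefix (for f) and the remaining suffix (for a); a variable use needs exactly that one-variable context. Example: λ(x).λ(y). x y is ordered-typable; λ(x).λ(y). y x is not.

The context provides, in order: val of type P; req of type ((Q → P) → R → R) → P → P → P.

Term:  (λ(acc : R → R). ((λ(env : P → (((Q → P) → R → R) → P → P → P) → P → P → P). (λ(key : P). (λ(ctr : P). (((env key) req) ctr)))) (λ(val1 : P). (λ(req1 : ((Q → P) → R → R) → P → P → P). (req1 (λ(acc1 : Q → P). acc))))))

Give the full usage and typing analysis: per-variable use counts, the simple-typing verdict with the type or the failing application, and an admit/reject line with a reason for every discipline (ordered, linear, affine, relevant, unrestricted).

variable uses: val: 0×, req: 1×, acc (λ-bound): 1×, env (λ-bound): 1×, key (λ-bound): 1×, ctr (λ-bound): 1×, val1 (λ-bound): 0×, req1 (λ-bound): 1×, acc1 (λ-bound): 0×
uses in reading order: env, key, req, ctr, req1, acc
typing: ✓ — (R → R) → P → P → P → P
ordered ✗ (needs weakening: val, val1, acc1 unused)
linear ✗ (needs weakening: val, val1, acc1 unused)
affine ✓ (at most one use each (val, req, acc, env, key, ctr, val1, req1, acc1))
relevant ✗ (needs weakening: val, val1, acc1 unused)
unrestricted ✓ (simply typable at (R → R) → P → P → P → P; W, C, E all held)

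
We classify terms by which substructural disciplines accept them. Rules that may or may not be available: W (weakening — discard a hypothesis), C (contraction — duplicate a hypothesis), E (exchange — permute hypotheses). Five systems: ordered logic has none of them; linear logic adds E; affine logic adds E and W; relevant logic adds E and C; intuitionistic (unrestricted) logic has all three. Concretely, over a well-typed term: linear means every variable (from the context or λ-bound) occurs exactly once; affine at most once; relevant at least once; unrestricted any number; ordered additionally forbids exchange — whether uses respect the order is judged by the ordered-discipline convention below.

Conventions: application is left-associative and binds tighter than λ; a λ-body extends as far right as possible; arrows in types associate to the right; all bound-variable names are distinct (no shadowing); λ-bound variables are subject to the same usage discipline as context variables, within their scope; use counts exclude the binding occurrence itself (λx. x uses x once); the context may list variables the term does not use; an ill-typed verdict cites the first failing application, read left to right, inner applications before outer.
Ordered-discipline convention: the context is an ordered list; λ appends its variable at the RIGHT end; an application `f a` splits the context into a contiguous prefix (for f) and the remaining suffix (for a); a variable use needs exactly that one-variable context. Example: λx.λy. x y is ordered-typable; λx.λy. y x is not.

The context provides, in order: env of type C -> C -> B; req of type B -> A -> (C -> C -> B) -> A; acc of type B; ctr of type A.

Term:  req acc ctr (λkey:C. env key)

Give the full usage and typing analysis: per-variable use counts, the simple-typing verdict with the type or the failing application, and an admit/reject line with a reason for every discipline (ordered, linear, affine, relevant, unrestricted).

variable uses: env ×1; req ×1; acc ×1; ctr ×1; key (λ-bound) ×1
uses in reading order: req, acc, ctr, env, key
typing: the term checks, with type A
ordered: ✗, no ordered split (uses run req, acc, ctr, env, key)
linear: ✓, env, req, acc, ctr, key: one use apiece
affine: ✓, no duplicate uses among env, req, acc, ctr, key
relevant: ✓, at least one use each (env, req, acc, ctr, key)
unrestricted: ✓, simply typable at A; W, C, E all held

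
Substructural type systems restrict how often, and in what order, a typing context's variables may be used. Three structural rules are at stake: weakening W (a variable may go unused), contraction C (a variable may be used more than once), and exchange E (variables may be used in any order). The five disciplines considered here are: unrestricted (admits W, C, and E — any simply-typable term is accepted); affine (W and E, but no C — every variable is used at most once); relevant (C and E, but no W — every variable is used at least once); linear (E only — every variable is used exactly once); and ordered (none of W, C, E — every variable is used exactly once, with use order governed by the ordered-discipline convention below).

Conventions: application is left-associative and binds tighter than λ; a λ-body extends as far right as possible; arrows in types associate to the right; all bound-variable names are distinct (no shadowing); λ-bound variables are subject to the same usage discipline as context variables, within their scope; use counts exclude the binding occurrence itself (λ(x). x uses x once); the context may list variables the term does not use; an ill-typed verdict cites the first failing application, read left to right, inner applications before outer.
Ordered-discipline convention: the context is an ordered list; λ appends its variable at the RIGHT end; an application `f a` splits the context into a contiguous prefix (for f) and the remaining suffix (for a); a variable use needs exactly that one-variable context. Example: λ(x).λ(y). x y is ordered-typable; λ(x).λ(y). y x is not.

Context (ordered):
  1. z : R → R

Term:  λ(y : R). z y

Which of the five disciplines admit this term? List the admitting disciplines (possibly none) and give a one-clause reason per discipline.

admitted in: ordered, linear, affine, relevant, unrestricted
variable uses: z ×1, y [bound] ×1
order of uses: z, y
typing: well-typed at R → R
ordered ✓ (one use each (z, y); ordered split holds)
linear ✓ (exactly-once usage across z, y)
affine ✓ (z, y: no repeats, contraction unneeded)
relevant ✓ (z, y: all used, weakening unneeded)
unrestricted ✓ (simply typable at R → R; W, C, E all held)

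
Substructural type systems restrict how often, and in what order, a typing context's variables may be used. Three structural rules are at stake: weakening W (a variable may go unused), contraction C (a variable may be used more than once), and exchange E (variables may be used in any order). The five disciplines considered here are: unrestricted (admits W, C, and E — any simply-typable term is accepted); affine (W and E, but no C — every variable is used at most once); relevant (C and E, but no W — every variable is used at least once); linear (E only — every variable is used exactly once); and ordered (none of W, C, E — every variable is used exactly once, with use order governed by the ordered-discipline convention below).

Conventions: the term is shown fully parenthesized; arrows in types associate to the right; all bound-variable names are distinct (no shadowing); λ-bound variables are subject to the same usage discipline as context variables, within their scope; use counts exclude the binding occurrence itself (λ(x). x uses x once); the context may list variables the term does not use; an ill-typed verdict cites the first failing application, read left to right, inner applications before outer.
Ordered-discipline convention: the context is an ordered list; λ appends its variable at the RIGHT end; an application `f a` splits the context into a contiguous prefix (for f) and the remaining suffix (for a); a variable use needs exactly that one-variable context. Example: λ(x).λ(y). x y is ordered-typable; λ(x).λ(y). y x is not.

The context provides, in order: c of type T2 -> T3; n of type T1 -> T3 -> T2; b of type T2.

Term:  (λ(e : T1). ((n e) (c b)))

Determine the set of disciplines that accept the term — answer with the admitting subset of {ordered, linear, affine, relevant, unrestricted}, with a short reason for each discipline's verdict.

accepted by: linear, affine, relevant, unrestricted
variable uses: c: 1, n: 1, b: 1, e (bound): 1
use order (left to right): n, e, c, b
typing: well-typed — term : T1 -> T2
ordered ✗ (no ordered split (uses run n, e, c, b))
linear ✓ (each of c, n, b, e used exactly once)
affine ✓ (no duplicate uses among c, n, b, e)
relevant ✓ (none of c, n, b, e goes unused)
unrestricted ✓ (typability at T1 -> T2 is all that's needed)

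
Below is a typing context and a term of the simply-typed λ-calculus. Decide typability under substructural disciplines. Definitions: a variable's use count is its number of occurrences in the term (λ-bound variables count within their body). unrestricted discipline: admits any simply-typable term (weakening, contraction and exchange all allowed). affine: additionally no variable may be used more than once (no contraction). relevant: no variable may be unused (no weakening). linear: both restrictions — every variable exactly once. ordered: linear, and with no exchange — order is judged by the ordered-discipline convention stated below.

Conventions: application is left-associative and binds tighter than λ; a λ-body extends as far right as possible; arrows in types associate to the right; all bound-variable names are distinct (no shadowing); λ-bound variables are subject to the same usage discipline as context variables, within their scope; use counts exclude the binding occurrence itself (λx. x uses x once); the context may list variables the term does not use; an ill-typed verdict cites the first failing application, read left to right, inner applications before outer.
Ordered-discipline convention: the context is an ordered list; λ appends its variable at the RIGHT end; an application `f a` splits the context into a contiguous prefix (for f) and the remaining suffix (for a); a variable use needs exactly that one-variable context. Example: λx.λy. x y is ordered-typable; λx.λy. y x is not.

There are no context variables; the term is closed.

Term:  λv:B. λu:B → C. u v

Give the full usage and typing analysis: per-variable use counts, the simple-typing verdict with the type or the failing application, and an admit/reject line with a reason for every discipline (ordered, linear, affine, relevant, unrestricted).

variable uses: v (bound): 1, u (bound): 1
left-to-right use order: u, v
typing: well-typed at B → (B → C) → C
ordered ✗ (use order u, v needs exchange)
linear ✓ (single use per variable (v, u))
affine ✓ (v, u: no repeats, contraction unneeded)
relevant ✓ (at least one use each (v, u))
unrestricted ✓ (simply typable at B → (B → C) → C; W, C, E all held)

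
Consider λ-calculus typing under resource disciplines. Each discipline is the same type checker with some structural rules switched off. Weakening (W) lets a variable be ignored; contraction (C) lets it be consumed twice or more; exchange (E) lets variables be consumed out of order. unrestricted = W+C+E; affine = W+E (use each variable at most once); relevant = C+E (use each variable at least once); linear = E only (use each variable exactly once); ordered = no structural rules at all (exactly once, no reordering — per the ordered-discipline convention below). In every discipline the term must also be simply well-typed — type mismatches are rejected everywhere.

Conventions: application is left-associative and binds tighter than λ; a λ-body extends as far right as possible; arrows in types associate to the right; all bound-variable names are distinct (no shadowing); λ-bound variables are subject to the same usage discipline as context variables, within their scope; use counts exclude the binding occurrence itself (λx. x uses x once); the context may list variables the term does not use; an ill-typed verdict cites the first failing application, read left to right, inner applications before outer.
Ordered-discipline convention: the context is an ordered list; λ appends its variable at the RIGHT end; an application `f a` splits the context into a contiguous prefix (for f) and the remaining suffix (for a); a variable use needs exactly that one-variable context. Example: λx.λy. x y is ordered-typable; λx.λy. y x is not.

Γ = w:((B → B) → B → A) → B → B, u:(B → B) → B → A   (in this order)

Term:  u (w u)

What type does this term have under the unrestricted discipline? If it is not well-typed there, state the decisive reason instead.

term : B → A
variable uses: w: 1×, u: 2×
left-to-right use order: u, w, u
typing: well-typed — term : B → A
all disciplines: ordered ✗ · linear ✗ · affine ✗ · relevant ✓ · unrestricted ✓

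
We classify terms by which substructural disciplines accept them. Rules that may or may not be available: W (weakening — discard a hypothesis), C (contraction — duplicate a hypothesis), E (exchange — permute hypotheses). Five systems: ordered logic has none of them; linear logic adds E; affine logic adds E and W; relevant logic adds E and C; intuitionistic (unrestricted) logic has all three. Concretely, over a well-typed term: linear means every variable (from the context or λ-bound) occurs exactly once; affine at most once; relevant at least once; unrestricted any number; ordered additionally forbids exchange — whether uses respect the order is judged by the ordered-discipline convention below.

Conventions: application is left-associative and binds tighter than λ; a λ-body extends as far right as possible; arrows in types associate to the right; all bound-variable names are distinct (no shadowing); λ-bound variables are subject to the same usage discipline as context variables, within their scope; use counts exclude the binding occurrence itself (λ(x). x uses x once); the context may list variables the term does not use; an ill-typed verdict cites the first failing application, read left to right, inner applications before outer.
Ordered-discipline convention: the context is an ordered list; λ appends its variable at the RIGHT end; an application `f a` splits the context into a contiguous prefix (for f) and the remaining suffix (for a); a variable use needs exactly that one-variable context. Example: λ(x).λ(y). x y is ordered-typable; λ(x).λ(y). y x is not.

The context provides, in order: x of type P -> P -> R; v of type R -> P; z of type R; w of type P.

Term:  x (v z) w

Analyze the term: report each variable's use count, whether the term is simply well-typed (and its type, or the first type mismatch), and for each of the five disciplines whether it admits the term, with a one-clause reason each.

use counts: x: 1×; v: 1×; z: 1×; w: 1×
uses in reading order: x, v, z, w
typing: ✓ — R
ordered: ✓, single-use (x, v, z, w), ordered derivation ok
linear: ✓, x, v, z, w: one use apiece
affine: ✓, no duplicate uses among x, v, z, w
relevant: ✓, none of x, v, z, w goes unused
unrestricted: ✓, well-typed at R; no restrictions here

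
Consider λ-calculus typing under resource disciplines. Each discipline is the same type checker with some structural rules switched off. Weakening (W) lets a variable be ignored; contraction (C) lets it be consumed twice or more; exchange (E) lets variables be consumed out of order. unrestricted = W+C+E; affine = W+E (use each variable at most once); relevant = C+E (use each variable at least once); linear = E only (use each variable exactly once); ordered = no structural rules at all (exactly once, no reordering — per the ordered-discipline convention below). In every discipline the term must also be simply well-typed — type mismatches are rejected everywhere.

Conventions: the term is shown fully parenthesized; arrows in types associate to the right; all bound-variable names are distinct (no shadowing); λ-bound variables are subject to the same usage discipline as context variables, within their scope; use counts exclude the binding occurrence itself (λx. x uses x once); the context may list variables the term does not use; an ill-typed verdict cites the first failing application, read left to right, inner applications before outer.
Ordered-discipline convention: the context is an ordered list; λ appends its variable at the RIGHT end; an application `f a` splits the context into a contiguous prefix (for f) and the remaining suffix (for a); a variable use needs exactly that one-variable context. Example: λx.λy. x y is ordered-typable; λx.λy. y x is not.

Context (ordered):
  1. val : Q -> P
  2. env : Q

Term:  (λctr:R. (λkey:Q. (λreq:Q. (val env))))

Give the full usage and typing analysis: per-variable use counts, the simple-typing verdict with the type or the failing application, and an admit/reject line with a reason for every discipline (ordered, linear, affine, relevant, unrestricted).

use counts: val ×1; env ×1; ctr [bound] ×0; key [bound] ×0; req [bound] ×0
left-to-right use order: val, env
typing: ✓ — R -> Q -> Q -> P
ordered: ✗, needs weakening: ctr, key, req unused
linear: ✗, needs weakening: ctr, key, req unused
affine: ✓, no duplicate uses among val, env, ctr, key, req
relevant: ✗, needs weakening: ctr, key, req unused
unrestricted: ✓, well-typed at R -> Q -> Q -> P; no restrictions here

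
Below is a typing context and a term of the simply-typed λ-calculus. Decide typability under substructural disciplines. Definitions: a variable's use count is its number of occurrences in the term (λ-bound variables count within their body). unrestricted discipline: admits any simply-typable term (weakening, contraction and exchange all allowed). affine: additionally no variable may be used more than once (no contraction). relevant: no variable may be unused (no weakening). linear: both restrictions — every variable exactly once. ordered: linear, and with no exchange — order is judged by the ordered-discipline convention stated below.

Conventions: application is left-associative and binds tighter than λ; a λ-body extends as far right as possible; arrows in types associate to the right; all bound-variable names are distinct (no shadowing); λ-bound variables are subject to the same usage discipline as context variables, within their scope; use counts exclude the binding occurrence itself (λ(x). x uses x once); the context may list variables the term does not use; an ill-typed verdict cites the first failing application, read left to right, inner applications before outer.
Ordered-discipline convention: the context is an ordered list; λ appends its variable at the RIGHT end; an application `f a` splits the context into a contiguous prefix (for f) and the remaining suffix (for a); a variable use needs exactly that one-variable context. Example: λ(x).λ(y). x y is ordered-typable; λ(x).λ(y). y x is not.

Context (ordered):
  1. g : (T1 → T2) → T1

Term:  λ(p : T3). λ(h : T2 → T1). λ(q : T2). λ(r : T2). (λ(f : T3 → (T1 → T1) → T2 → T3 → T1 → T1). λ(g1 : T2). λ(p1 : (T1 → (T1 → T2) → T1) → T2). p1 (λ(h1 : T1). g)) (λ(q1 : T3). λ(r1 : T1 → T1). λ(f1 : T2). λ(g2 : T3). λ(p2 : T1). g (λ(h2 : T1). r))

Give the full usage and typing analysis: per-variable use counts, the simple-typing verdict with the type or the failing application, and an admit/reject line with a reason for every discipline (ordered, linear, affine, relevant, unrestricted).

use counts: g: 2×, p (λ-bound): 0×, h (λ-bound): 0×, q (λ-bound): 0×, r (λ-bound): 1×, f (λ-bound): 0×, g1 (λ-bound): 0×, p1 (λ-bound): 1×, h1 (λ-bound): 0×, q1 (λ-bound): 0×, r1 (λ-bound): 0×, f1 (λ-bound): 0×, g2 (λ-bound): 0×, p2 (λ-bound): 0×, h2 (λ-bound): 0×
left-to-right use order: p1, g, g, r
typing: the term checks, with type T3 → (T2 → T1) → T2 → T2 → T2 → ((T1 → (T1 → T2) → T1) → T2) → T2
ordered: ✗, repeated use of g ×2; unused: p, h, q, f, g1, h1, q1, r1, f1, g2, p2, h2 — weakening required
linear: ✗, repeated use of g ×2; unused: p, h, q, f, g1, h1, q1, r1, f1, g2, p2, h2 — weakening required
affine: ✗, repeated use of g ×2
relevant: ✗, unused: p, h, q, f, g1, h1, q1, r1, f1, g2, p2, h2 — weakening required
unrestricted: ✓, typability at T3 → (T2 → T1) → T2 → T2 → T2 → ((T1 → (T1 → T2) → T1) → T2) → T2 is all that's needed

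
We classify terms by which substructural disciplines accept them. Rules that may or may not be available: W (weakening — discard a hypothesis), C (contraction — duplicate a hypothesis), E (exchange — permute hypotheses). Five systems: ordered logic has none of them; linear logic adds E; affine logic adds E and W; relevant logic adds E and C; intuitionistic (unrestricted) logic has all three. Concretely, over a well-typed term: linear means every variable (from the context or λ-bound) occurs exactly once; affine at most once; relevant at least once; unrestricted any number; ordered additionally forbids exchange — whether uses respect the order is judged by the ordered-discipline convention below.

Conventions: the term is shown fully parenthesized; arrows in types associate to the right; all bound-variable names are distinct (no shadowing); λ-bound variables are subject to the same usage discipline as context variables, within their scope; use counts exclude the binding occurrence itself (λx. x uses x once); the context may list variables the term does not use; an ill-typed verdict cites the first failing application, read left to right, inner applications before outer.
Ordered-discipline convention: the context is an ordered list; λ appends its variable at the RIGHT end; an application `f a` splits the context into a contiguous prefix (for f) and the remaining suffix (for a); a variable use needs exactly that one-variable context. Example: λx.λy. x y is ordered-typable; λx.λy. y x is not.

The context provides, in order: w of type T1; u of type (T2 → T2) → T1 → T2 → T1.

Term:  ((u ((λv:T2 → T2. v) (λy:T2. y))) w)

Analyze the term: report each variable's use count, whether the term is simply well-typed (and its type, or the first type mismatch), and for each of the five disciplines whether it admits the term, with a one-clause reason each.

variable uses: w: 1; u: 1; v (λ-bound): 1; y (λ-bound): 1
use order (left to right): u, v, y, w
typing: ✓ — T2 → T1
ordered: ✗ — no contiguous prefix/suffix split fits u, v, y, w
linear: ✓ — each of w, u, v, y used exactly once
affine: ✓ — no duplicate uses among w, u, v, y
relevant: ✓ — none of w, u, v, y goes unused
unrestricted: ✓ — simply typable at T2 → T1; W, C, E all held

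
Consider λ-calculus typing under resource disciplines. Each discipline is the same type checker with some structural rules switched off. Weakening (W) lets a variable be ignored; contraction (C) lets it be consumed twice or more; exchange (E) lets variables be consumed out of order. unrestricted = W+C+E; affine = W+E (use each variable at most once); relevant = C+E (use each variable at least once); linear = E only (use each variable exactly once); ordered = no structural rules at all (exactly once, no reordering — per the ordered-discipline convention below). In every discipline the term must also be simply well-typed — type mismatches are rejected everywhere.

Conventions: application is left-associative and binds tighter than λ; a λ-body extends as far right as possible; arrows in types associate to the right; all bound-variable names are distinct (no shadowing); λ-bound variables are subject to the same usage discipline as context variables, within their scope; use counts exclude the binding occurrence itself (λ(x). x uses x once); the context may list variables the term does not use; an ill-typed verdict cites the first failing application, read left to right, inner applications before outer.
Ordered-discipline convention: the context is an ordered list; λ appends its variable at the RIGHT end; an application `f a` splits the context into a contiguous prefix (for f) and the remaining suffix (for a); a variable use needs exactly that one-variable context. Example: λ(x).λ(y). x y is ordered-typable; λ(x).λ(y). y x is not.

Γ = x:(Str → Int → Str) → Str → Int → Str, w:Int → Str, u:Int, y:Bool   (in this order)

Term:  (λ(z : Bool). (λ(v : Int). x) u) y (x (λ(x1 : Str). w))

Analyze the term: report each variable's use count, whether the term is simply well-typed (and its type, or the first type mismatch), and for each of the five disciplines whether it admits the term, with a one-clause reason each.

use counts: x: 2×; w: 1×; u: 1×; y: 1×; z (bound): 0×; v (bound): 0×; x1 (bound): 0×
use order (left to right): x, u, y, x, w
typing: ✓ — Str → Int → Str
ordered: ✗ — repeated use of x ×2; z, v, x1 left unused
linear: ✗ — repeated use of x ×2; z, v, x1 left unused
affine: ✗ — repeated use of x ×2
relevant: ✗ — z, v, x1 left unused
unrestricted: ✓ — simply typable at Str → Int → Str; W, C, E all held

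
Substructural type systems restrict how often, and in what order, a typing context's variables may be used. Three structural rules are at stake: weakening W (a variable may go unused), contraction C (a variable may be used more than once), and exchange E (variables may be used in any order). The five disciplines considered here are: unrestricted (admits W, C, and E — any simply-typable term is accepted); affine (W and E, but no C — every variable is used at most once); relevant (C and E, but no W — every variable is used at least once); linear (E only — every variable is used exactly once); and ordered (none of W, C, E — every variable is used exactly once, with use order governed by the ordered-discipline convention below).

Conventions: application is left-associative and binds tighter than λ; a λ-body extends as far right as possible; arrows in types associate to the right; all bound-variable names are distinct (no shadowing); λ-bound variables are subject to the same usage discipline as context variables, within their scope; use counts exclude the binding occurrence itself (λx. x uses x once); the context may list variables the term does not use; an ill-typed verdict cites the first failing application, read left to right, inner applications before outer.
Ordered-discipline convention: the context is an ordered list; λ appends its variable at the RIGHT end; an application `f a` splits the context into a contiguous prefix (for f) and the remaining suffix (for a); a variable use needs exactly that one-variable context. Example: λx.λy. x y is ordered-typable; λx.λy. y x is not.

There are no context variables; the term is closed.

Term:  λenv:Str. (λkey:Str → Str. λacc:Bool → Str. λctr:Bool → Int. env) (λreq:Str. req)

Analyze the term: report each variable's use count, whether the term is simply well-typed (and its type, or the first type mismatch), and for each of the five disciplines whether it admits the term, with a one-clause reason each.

usage: env (λ-bound)=1; key (λ-bound)=0; acc (λ-bound)=0; ctr (λ-bound)=0; req (λ-bound)=1
left-to-right use order: env, req
typing: well-typed — term : Str → (Bool → Str) → (Bool → Int) → Str
ordered: ✗ — key, acc, ctr never used (weakening)
linear: ✗ — key, acc, ctr never used (weakening)
affine: ✓ — at most one use each (env, key, acc, ctr, req)
relevant: ✗ — key, acc, ctr never used (weakening)
unrestricted: ✓ — typability at Str → (Bool → Str) → (Bool → Int) → Str is all that's needed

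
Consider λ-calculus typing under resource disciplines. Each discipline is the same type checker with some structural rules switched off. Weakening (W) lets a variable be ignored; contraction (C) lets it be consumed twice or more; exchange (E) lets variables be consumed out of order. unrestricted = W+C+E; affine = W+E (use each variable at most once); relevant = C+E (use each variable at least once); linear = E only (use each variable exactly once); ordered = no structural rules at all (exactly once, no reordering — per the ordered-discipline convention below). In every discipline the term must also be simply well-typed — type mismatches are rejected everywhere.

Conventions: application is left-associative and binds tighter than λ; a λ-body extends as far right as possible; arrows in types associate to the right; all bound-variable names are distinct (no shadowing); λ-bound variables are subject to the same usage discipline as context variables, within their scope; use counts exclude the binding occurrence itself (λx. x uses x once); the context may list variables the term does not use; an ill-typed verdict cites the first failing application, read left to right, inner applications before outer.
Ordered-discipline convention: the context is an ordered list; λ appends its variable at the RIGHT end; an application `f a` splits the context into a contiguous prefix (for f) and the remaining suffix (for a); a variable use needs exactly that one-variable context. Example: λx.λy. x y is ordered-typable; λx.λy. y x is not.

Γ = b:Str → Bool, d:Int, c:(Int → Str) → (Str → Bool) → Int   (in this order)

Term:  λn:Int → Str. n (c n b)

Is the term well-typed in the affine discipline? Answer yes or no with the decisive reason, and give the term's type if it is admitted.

no — n ×2 used more than once (contraction)
usage: b: 1, d: 0, c: 1, n (λ-bound): 2
order of uses: n, c, n, b
typing: well-typed at (Int → Str) → Str
summary: ordered ✗, linear ✗, affine ✗, relevant ✗, unrestricted ✓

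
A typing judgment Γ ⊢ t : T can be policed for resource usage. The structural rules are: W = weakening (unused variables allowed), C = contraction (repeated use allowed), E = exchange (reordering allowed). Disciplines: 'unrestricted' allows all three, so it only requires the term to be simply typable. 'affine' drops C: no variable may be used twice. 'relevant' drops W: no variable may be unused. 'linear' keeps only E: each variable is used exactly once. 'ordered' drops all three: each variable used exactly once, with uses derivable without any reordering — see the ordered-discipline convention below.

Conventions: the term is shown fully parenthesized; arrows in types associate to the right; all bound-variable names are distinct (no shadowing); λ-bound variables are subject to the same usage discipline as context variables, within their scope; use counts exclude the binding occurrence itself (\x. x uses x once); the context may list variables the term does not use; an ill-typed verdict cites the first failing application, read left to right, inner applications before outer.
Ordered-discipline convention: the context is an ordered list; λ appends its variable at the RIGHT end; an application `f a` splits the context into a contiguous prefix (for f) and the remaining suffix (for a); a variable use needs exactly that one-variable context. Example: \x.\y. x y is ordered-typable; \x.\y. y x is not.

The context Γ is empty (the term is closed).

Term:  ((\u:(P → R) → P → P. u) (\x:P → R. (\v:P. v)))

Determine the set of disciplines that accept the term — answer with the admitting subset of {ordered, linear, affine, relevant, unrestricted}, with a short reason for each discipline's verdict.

admitting disciplines: affine, unrestricted
counts: u (λ-bound): 1; x (λ-bound): 0; v (λ-bound): 1
use order (left to right): u, v
typing: well-typed — term : (P → R) → P → P
ordered ✗ (needs weakening: x unused)
linear ✗ (needs weakening: x unused)
affine ✓ (u, x, v: no repeats, contraction unneeded)
relevant ✗ (needs weakening: x unused)
unrestricted ✓ (simply typable at (P → R) → P → P; W, C, E all held)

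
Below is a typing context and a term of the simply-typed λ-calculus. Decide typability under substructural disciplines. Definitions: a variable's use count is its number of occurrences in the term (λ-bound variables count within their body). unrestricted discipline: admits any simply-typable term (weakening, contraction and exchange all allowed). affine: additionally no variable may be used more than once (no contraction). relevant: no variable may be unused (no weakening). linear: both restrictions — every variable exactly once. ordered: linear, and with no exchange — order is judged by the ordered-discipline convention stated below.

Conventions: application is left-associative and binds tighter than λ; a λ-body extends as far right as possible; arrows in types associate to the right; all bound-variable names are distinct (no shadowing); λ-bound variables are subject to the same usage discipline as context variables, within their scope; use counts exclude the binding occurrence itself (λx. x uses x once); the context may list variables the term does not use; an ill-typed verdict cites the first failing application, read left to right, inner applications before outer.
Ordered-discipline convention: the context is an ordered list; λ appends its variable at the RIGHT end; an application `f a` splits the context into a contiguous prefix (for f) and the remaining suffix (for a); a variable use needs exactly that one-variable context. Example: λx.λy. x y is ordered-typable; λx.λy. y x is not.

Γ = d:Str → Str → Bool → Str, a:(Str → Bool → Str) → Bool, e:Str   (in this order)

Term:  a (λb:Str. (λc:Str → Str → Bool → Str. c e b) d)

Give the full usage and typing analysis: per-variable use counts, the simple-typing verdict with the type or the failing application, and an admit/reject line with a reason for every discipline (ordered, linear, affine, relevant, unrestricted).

usage: d=1, a=1, e=1, b (λ-bound)=1, c (λ-bound)=1
uses in reading order: a, c, e, b, d
typing: well-typed at Bool
ordered: ✗, use order a, c, e, b, d needs exchange
linear: ✓, d, a, e, b, c: one use apiece
affine: ✓, d, a, e, b, c: no repeats, contraction unneeded
relevant: ✓, d, a, e, b, c: all used, weakening unneeded
unrestricted: ✓, type-checks (Bool) and nothing is barred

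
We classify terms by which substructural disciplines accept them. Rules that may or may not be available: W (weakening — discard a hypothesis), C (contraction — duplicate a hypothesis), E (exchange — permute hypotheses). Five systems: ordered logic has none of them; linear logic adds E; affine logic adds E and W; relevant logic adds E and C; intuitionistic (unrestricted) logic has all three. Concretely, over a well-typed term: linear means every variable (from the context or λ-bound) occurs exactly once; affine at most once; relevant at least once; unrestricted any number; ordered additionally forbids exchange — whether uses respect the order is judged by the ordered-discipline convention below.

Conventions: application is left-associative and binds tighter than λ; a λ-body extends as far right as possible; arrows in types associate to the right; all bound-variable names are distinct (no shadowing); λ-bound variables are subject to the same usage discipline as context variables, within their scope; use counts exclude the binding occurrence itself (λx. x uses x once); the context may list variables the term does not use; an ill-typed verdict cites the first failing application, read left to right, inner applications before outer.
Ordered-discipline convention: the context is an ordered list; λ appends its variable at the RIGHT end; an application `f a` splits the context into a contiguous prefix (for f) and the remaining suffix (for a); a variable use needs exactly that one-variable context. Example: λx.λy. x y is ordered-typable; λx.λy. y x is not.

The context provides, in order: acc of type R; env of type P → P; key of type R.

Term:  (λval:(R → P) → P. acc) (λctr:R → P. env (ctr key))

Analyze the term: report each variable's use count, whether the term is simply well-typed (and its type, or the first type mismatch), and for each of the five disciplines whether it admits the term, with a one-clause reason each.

counts: acc=1, env=1, key=1, val [bound]=0, ctr [bound]=1
order of uses: acc, env, ctr, key
typing: ✓ — R
ordered: ✗ — unused: val — weakening required
linear: ✗ — unused: val — weakening required
affine: ✓ — no duplicate uses among acc, env, key, val, ctr
relevant: ✗ — unused: val — weakening required
unrestricted: ✓ — typability at R is all that's needed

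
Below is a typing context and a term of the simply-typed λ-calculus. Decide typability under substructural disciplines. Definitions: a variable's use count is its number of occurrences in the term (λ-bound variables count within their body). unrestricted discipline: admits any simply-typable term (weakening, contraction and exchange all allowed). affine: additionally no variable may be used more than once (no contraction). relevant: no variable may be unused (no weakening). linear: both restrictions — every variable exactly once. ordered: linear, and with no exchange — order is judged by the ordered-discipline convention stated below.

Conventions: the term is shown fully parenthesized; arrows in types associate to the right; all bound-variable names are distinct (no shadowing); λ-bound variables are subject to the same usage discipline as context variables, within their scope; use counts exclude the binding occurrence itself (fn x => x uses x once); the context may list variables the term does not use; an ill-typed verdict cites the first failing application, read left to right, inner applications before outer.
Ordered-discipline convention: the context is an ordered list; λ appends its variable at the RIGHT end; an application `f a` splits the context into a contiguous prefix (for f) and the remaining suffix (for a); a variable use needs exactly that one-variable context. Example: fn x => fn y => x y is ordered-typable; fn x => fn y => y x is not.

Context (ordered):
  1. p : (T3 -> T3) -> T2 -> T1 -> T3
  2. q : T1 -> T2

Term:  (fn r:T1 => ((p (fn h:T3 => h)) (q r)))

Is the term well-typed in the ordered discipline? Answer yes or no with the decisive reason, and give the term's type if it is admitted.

yes — p, q, r, h: once each, no exchange needed; term : T1 -> T1 -> T3
usage: p=1; q=1; r (bound)=1; h (bound)=1
left-to-right use order: p, h, q, r
typing: well-typed at T1 -> T1 -> T3
all disciplines: ordered ✓ | linear ✓ | affine ✓ | relevant ✓ | unrestricted ✓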